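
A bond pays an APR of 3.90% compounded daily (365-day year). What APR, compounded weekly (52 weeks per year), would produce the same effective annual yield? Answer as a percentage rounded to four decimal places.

EAR = (1 + 0.0390/365)^365 − 1 = 0.039768.
Solve (1 + r/52)^52 = 1.039768: r/52 = 1.039768^(1/52) − 1 = 0.000750, so r = 0.039013 = 3.9013%.

3.9013%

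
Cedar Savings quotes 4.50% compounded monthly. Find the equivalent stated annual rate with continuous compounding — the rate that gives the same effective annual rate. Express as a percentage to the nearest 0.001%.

EAR = (1 + 0.0450/12)^12 − 1 = 0.045940.
Equivalent continuous rate: r = ln(1 + 0.045940) = 0.044916 = 4.492%.

4.492%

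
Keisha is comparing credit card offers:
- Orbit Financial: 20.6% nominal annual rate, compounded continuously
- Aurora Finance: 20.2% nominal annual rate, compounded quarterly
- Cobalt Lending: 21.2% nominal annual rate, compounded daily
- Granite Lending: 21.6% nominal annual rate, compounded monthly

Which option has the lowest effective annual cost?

Aurora Finance

Orbit Financial: e^0.206 − 1 = 22.875%
Aurora Finance: (1 + 0.202/4)^4 − 1 = 21.782%
Cobalt Lending: (1 + 0.212/365)^365 − 1 = 23.607%
Granite Lending: (1 + 0.216/12)^12 − 1 = 23.872%
The lowest effective annual rate is Aurora Finance at 21.782%.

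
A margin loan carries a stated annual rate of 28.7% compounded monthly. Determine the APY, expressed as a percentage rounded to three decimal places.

EAR = (1 + 0.287/12)^12 − 1.
= 1.327931 − 1 = 32.793%.

32.793%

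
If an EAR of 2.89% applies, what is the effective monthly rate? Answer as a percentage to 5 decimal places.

The per-month rate i satisfies (1 + i)^12 = 1 + 0.0289.
i = 1.0289^(1/12) − 1 = 0.0023770 = 0.23770%.

0.23770%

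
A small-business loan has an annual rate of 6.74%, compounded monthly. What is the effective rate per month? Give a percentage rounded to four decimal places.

With a nominal annual rate compounded monthly, the periodic rate is the nominal rate divided by 12.
i = 0.0674 / 12 = 0.0056167 = 0.5617%.

0.5617%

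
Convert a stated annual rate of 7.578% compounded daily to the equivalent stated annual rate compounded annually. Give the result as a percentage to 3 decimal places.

EAR = (1 + 0.07578/365)^365 − 1 = 0.078717.
Compounded annually, the equivalent nominal rate is the EAR itself: 7.872%.

7.872%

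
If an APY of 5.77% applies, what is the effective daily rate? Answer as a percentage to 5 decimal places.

0.01537%

The per-day rate i satisfies (1 + i)^365 = 1 + 0.0577.
i = 1.0577^(1/365) − 1 = 0.0001537 = 0.01537%.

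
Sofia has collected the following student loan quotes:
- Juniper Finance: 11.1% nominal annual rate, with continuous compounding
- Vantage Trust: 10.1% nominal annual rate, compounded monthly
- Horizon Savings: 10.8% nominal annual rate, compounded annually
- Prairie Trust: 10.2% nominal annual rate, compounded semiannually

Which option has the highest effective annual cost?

Juniper Finance

Juniper Finance: e^0.111 − 1 = 11.739%
Vantage Trust: (1 + 0.101/12)^12 − 1 = 10.581%
Horizon Savings: compounded annually, EAR = 10.800%
Prairie Trust: (1 + 0.102/2)^2 − 1 = 10.460%
The highest effective annual rate is Juniper Finance at 11.739%.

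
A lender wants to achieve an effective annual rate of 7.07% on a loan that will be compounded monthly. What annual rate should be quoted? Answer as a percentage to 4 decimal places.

(1 + r/12)^12 − 1 = 0.0707, so 1 + r/12 = 1.0707^(1/12).
r/12 = 0.005709, so r = 0.068507 = 6.8507%.

6.8507%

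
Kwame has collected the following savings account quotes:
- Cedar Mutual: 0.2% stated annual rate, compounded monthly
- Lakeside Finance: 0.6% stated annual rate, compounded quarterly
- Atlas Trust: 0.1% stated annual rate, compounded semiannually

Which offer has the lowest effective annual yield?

Atlas Trust

Cedar Mutual: (1 + 0.002/12)^12 − 1 = 0.200%
Lakeside Finance: (1 + 0.006/4)^4 − 1 = 0.601%
Atlas Trust: (1 + 0.001/2)^2 − 1 = 0.100%
The lowest effective annual rate is Atlas Trust at 0.100%.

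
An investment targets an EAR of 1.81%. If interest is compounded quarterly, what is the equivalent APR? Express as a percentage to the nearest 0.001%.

1.798%

(1 + r/4)^4 − 1 = 0.0181, so 1 + r/4 = 1.0181^(1/4).
r/4 = 0.004495, so r = 0.017978 = 1.798%.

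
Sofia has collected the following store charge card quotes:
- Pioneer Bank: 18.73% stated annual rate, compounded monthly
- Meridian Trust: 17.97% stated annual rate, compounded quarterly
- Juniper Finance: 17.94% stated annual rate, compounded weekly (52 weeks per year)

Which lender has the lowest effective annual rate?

Pioneer Bank: (1 + 0.1873/12)^12 − 1 = 20.425%
Meridian Trust: (1 + 0.1797/4)^4 − 1 = 19.218%
Juniper Finance: (1 + 0.1794/52)^52 − 1 = 19.613%
The lowest effective annual rate is Meridian Trust at 19.218%.

Meridian Trust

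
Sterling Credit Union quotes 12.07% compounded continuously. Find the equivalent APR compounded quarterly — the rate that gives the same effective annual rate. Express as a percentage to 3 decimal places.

12.254%

EAR under continuous compounding: e^0.1207 − 1 = 0.128286.
Solve (1 + r/4)^4 = 1.128286: r/4 = 1.128286^(1/4) − 1 = 0.030635, so r = 0.122540 = 12.254%.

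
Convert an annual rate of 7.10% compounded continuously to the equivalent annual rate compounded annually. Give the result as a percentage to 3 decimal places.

7.358%

EAR under continuous compounding: e^0.0710 − 1 = 0.073581.
Compounded annually, the equivalent nominal rate is the EAR itself: 7.358%.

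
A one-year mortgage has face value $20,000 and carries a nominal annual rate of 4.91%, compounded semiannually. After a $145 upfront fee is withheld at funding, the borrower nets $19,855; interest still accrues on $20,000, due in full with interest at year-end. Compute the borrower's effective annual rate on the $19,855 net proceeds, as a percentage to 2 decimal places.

Amount owed after one year: 20,000 × (1 + 0.0491/2)^2 = 20,000 × 1.049703 = $20,994.05.
Effective rate on net proceeds: 20,994.05 / 19,855 − 1 = 0.057369 = 5.74%.

5.74%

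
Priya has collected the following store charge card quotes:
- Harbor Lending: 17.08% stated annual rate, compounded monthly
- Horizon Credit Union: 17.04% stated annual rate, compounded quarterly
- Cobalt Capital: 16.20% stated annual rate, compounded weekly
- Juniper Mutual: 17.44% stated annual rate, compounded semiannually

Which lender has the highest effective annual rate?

Harbor Lending: (1 + 0.1708/12)^12 − 1 = 18.483%
Horizon Credit Union: (1 + 0.1704/4)^4 − 1 = 18.160%
Cobalt Capital: (1 + 0.1620/52)^52 − 1 = 17.556%
Juniper Mutual: (1 + 0.1744/2)^2 − 1 = 18.200%
The highest effective annual rate is Harbor Lending at 18.483%.

Harbor Lending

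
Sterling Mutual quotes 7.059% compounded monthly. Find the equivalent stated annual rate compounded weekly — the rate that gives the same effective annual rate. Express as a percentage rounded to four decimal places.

7.0431%

EAR = (1 + 0.07059/12)^12 − 1 = 0.072919.
Solve (1 + r/52)^52 = 1.072919: r/52 = 1.072919^(1/52) − 1 = 0.001354, so r = 0.070431 = 7.0431%.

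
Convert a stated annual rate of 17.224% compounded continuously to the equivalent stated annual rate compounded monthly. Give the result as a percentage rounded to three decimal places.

EAR under continuous compounding: e^0.17224 − 1 = 0.187963.
Solve (1 + r/12)^12 = 1.187963: r/12 = 1.187963^(1/12) − 1 = 0.014457, so r = 0.173482 = 17.348%.

17.348%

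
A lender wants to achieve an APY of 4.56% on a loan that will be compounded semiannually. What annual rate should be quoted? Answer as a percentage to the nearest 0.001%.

(1 + r/2)^2 − 1 = 0.0456, so 1 + r/2 = 1.0456^(1/2).
r/2 = 0.022546, so r = 0.045092 = 4.509%.

4.509%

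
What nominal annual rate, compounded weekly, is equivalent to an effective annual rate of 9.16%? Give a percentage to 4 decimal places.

(1 + r/52)^52 − 1 = 0.0916, so 1 + r/52 = 1.0916^(1/52).
r/52 = 0.001687, so r = 0.087718 = 8.7718%.

8.7718%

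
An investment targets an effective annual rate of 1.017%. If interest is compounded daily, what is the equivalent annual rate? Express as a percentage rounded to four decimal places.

(1 + r/365)^365 − 1 = 0.01017, so 1 + r/365 = 1.01017^(1/365).
r/365 = 0.000028, so r = 0.010119 = 1.0119%.

1.0119%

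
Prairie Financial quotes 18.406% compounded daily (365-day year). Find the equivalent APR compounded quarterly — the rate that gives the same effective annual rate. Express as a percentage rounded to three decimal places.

EAR = (1 + 0.18406/365)^365 − 1 = 0.202032.
Solve (1 + r/4)^4 = 1.202032: r/4 = 1.202032^(1/4) − 1 = 0.047078, so r = 0.188312 = 18.831%.

18.831%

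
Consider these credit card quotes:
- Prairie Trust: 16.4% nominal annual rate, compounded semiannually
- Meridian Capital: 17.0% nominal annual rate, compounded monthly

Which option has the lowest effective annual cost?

Prairie Trust

Prairie Trust: (1 + 0.164/2)^2 − 1 = 17.072%
Meridian Capital: (1 + 0.170/12)^12 − 1 = 18.389%
The lowest effective annual rate is Prairie Trust at 17.072%.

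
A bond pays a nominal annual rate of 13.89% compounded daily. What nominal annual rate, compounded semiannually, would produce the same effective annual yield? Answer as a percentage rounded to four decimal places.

EAR = (1 + 0.1389/365)^365 − 1 = 0.148979.
Solve (1 + r/2)^2 = 1.148979: r/2 = 1.148979^(1/2) − 1 = 0.071904, so r = 0.143809 = 14.3809%.

14.3809%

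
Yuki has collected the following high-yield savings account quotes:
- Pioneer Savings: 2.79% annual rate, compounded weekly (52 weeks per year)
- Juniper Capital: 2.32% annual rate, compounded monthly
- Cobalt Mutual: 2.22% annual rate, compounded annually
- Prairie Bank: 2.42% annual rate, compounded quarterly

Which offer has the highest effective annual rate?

Pioneer Savings

Pioneer Savings: (1 + 0.0279/52)^52 − 1 = 2.829%
Juniper Capital: (1 + 0.0232/12)^12 − 1 = 2.345%
Cobalt Mutual: compounded annually, EAR = 2.220%
Prairie Bank: (1 + 0.0242/4)^4 − 1 = 2.442%
The highest effective annual rate is Pioneer Savings at 2.829%.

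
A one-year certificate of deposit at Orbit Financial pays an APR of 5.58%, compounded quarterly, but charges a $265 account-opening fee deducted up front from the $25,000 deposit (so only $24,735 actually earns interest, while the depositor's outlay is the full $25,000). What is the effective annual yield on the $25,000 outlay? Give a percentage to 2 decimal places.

4.58%

Value after one year: 24,735 × (1 + 0.0558/4)^4 = 24,735 × 1.056979 = $26,144.36.
Effective yield on the $25,000 outlay: 26,144.36 / 25,000 − 1 = 0.045775 = 4.58%.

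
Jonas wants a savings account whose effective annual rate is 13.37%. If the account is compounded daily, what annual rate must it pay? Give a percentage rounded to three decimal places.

(1 + r/365)^365 − 1 = 0.1337, so 1 + r/365 = 1.1337^(1/365).
r/365 = 0.000344, so r = 0.125508 = 12.551%.

12.551%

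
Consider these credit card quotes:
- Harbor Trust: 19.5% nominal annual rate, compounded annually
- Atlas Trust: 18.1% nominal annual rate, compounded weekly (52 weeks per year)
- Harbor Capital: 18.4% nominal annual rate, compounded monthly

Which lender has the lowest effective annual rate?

Harbor Trust

Harbor Trust: compounded annually, EAR = 19.500%
Atlas Trust: (1 + 0.181/52)^52 − 1 = 19.804%
Harbor Capital: (1 + 0.184/12)^12 − 1 = 20.034%
The lowest effective annual rate is Harbor Trust at 19.500%.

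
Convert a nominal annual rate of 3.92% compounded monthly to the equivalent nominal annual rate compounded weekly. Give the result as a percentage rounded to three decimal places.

3.915%

EAR = (1 + 0.0392/12)^12 − 1 = 0.039912.
Solve (1 + r/52)^52 = 1.039912: r/52 = 1.039912^(1/52) − 1 = 0.000753, so r = 0.039151 = 3.915%.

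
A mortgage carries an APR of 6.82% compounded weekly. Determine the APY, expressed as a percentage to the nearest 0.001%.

7.053%

EAR = (1 + 0.0682/52)^52 − 1.
= (1 + 0.001312)^52 − 1 = 1.070532 − 1 = 7.053%.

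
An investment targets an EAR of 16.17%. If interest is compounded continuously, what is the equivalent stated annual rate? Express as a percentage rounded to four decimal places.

14.9884%

Continuous: nominal r satisfies e^r − 1 = 0.1617.
r = ln(1 + 0.1617) = ln(1.1617) = 0.149884 = 14.9884%.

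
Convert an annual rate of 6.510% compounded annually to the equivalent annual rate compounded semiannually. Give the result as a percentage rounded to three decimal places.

Compounded annually, EAR = nominal = 0.065100.
Solve (1 + r/2)^2 = 1.065100: r/2 = 1.065100^(1/2) − 1 = 0.032037, so r = 0.064074 = 6.407%.

6.407%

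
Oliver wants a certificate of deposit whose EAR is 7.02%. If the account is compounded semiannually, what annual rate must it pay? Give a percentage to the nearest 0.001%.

6.901%

(1 + r/2)^2 − 1 = 0.0702, so 1 + r/2 = 1.0702^(1/2).
r/2 = 0.034505, so r = 0.069009 = 6.901%.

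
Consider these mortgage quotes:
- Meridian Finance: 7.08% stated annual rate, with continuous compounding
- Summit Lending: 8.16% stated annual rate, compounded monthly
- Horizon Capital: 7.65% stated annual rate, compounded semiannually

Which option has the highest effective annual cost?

Summit Lending

Meridian Finance: e^0.0708 − 1 = 7.337%
Summit Lending: (1 + 0.0816/12)^12 − 1 = 8.472%
Horizon Capital: (1 + 0.0765/2)^2 − 1 = 7.796%
The highest effective annual rate is Summit Lending at 8.472%.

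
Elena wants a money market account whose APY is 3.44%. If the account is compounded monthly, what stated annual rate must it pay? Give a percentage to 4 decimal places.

3.3869%

(1 + r/12)^12 − 1 = 0.0344, so 1 + r/12 = 1.0344^(1/12).
r/12 = 0.002822, so r = 0.033869 = 3.3869%.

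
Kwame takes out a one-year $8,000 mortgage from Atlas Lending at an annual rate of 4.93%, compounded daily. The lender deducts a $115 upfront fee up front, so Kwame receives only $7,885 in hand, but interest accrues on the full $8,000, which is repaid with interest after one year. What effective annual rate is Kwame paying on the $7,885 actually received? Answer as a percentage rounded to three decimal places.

Amount owed after one year: 8,000 × (1 + 0.0493/365)^365 = 8,000 × 1.050532 = $8,404.26.
Effective rate on net proceeds: 8,404.26 / 7,885 − 1 = 0.065854 = 6.585%.

6.585%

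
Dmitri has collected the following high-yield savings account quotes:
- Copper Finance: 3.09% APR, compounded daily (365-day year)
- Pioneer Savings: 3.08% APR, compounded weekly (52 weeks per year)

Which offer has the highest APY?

Copper Finance: (1 + 0.0309/365)^365 − 1 = 3.138%
Pioneer Savings: (1 + 0.0308/52)^52 − 1 = 3.127%
The highest effective annual rate is Copper Finance at 3.138%.

Copper Finance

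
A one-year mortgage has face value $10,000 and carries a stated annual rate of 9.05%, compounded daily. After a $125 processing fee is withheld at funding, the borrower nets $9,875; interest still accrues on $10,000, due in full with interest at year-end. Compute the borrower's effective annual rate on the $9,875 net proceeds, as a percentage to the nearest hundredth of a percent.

10.86%

Amount owed after one year: 10,000 × (1 + 0.0905/365)^365 = 10,000 × 1.094709 = $10,947.09.
Effective rate on net proceeds: 10,947.09 / 9,875 − 1 = 0.108566 = 10.86%.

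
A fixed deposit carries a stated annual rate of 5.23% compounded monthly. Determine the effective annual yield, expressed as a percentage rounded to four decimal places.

EAR = (1 + 0.0523/12)^12 − 1.
= 1.053572 − 1 = 5.3572%.

5.3572%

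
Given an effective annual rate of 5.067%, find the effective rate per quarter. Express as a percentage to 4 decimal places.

1.2434%

The per-quarter rate i satisfies (1 + i)^4 = 1 + 0.05067.
i = 1.05067^(1/4) − 1 = 0.0124337 = 1.2434%.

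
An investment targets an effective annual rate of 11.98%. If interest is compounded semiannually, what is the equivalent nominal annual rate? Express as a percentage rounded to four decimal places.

(1 + r/2)^2 − 1 = 0.1198, so 1 + r/2 = 1.1198^(1/2).
r/2 = 0.058206, so r = 0.116412 = 11.6412%.

11.6412%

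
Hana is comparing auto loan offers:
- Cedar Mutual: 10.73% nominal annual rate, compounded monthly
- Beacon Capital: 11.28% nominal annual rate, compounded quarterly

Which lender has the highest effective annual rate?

Beacon Capital

Cedar Mutual: (1 + 0.1073/12)^12 − 1 = 11.274%
Beacon Capital: (1 + 0.1128/4)^4 − 1 = 11.766%
The highest effective annual rate is Beacon Capital at 11.766%.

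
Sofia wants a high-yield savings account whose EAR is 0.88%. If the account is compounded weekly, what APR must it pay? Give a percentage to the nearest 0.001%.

(1 + r/52)^52 − 1 = 0.0088, so 1 + r/52 = 1.0088^(1/52).
r/52 = 0.000169, so r = 0.008762 = 0.876%.

0.876%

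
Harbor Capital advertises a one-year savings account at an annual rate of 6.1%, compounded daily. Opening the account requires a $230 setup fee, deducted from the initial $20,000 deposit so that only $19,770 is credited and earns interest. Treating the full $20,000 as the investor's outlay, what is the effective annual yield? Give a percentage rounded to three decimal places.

Value after one year: 19,770 × (1 + 0.061/365)^365 = 19,770 × 1.062893 = $21,013.40.
Effective yield on the $20,000 outlay: 21,013.40 / 20,000 − 1 = 0.050670 = 5.067%.

5.067%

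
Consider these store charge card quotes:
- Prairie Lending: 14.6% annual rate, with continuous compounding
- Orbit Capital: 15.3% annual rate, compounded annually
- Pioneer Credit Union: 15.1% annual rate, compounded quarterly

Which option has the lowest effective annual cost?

Orbit Capital

Prairie Lending: e^0.146 − 1 = 15.720%
Orbit Capital: compounded annually, EAR = 15.300%
Pioneer Credit Union: (1 + 0.151/4)^4 − 1 = 15.977%
The lowest effective annual rate is Orbit Capital at 15.300%.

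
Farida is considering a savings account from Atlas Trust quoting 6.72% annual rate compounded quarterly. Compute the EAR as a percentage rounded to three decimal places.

EAR = (1 + 0.0672/4)^4 − 1.
= (1 + 0.016800)^4 − 1 = 1.068912 − 1 = 6.891%.

6.891%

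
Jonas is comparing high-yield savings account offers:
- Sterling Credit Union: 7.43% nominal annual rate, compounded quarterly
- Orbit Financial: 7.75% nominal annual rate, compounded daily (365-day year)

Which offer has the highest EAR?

Sterling Credit Union: (1 + 0.0743/4)^4 − 1 = 7.640%
Orbit Financial: (1 + 0.0775/365)^365 − 1 = 8.057%
The highest effective annual rate is Orbit Financial at 8.057%.

Orbit Financial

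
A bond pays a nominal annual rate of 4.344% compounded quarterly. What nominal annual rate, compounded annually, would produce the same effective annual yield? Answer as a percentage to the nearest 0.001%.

EAR = (1 + 0.04344/4)^4 − 1 = 0.044153.
Compounded annually, the equivalent nominal rate is the EAR itself: 4.415%.

4.415%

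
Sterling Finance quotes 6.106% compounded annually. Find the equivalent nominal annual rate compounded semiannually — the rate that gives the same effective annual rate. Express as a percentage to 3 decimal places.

6.016%

Compounded annually, EAR = nominal = 0.061060.
Solve (1 + r/2)^2 = 1.061060: r/2 = 1.061060^(1/2) − 1 = 0.030078, so r = 0.060155 = 6.016%.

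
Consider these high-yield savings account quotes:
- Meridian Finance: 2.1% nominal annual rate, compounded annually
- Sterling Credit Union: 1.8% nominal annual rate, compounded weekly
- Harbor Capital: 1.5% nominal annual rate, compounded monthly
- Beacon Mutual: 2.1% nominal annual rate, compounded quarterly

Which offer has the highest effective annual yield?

Beacon Mutual

Meridian Finance: compounded annually, EAR = 2.100%
Sterling Credit Union: (1 + 0.018/52)^52 − 1 = 1.816%
Harbor Capital: (1 + 0.015/12)^12 − 1 = 1.510%
Beacon Mutual: (1 + 0.021/4)^4 − 1 = 2.117%
The highest effective annual rate is Beacon Mutual at 2.117%.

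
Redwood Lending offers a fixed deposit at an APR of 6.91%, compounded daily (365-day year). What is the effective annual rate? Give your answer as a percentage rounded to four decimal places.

7.1536%

EAR = (1 + 0.0691/365)^365 − 1.
= (1 + 0.000189)^365 − 1 = 1.071536 − 1 = 7.1536%.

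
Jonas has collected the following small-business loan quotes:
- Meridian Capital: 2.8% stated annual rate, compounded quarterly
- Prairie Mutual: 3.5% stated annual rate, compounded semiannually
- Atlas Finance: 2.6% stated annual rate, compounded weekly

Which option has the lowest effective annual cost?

Meridian Capital: (1 + 0.028/4)^4 − 1 = 2.830%
Prairie Mutual: (1 + 0.035/2)^2 − 1 = 3.531%
Atlas Finance: (1 + 0.026/52)^52 − 1 = 2.633%
The lowest effective annual rate is Atlas Finance at 2.633%.

Atlas Finance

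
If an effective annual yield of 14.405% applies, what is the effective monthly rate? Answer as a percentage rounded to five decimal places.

1.12777%

The per-month rate i satisfies (1 + i)^12 = 1 + 0.14405.
i = 1.14405^(1/12) − 1 = 0.0112777 = 1.12777%.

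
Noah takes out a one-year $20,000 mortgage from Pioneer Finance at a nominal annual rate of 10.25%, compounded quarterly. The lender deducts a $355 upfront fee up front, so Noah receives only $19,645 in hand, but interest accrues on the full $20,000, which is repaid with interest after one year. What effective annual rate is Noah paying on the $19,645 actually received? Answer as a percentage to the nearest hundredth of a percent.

Amount owed after one year: 20,000 × (1 + 0.1025/4)^4 = 20,000 × 1.106508 = $22,130.15.
Effective rate on net proceeds: 22,130.15 / 19,645 − 1 = 0.126503 = 12.65%.

12.65%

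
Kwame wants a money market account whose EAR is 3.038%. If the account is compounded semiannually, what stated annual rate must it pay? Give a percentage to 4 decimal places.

3.0153%

(1 + r/2)^2 − 1 = 0.03038, so 1 + r/2 = 1.03038^(1/2).
r/2 = 0.015076, so r = 0.030153 = 3.0153%.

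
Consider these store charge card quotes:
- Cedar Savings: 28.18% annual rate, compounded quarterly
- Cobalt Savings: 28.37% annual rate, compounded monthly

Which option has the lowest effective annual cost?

Cedar Savings

Cedar Savings: (1 + 0.2818/4)^4 − 1 = 31.300%
Cobalt Savings: (1 + 0.2837/12)^12 − 1 = 32.366%
The lowest effective annual rate is Cedar Savings at 31.300%.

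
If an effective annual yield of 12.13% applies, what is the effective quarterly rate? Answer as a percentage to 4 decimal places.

The per-quarter rate i satisfies (1 + i)^4 = 1 + 0.1213.
i = 1.1213^(1/4) − 1 = 0.0290357 = 2.9036%.

2.9036%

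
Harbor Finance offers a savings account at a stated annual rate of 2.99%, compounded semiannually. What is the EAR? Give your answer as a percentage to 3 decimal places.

EAR = (1 + 0.0299/2)^2 − 1.
= (1 + 0.014950)^2 − 1 = 1.030124 − 1 = 3.012%.

3.012%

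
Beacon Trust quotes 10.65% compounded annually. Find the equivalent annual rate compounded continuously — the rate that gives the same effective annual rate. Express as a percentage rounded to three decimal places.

Compounded annually, EAR = nominal = 0.106500.
Equivalent continuous rate: r = ln(1 + 0.106500) = 0.101202 = 10.120%.

10.120%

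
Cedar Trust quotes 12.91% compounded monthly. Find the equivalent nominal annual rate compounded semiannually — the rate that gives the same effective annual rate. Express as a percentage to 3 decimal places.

EAR = (1 + 0.1291/12)^12 − 1 = 0.137020.
Solve (1 + r/2)^2 = 1.137020: r/2 = 1.137020^(1/2) − 1 = 0.066311, so r = 0.132622 = 13.262%.

13.262%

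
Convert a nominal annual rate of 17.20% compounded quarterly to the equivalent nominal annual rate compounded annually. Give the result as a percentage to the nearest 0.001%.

EAR = (1 + 0.1720/4)^4 − 1 = 0.183415.
Compounded annually, the equivalent nominal rate is the EAR itself: 18.342%.

18.342%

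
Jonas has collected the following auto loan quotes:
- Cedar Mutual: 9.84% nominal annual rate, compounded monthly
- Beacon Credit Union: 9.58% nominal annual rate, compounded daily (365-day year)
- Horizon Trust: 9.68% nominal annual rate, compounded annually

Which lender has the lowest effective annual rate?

Cedar Mutual: (1 + 0.0984/12)^12 − 1 = 10.296%
Beacon Credit Union: (1 + 0.0958/365)^365 − 1 = 10.053%
Horizon Trust: compounded annually, EAR = 9.680%
The lowest effective annual rate is Horizon Trust at 9.680%.

Horizon Trust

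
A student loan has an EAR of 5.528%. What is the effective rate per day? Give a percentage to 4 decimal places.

The per-day rate i satisfies (1 + i)^365 = 1 + 0.05528.
i = 1.05528^(1/365) − 1 = 0.0001474 = 0.0147%.

0.0147%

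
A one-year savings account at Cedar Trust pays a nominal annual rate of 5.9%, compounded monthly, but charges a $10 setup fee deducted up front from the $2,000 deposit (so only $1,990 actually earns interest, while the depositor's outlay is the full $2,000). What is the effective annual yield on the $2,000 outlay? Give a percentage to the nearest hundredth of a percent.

Value after one year: 1,990 × (1 + 0.059/12)^12 = 1,990 × 1.060622 = $2,110.64.
Effective yield on the $2,000 outlay: 2,110.64 / 2,000 − 1 = 0.055319 = 5.53%.

5.53%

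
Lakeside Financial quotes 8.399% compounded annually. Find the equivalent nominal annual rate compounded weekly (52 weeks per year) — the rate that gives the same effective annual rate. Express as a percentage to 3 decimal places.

Compounded annually, EAR = nominal = 0.083990.
Solve (1 + r/52)^52 = 1.083990: r/52 = 1.083990^(1/52) − 1 = 0.001552, so r = 0.080711 = 8.071%.

8.071%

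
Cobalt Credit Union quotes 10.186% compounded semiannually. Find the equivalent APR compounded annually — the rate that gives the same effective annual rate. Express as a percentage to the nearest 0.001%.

10.445%

EAR = (1 + 0.10186/2)^2 − 1 = 0.104454.
Compounded annually, the equivalent nominal rate is the EAR itself: 10.445%.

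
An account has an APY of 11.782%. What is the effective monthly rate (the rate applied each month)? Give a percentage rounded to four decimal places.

0.9325%

The per-month rate i satisfies (1 + i)^12 = 1 + 0.11782.
i = 1.11782^(1/12) − 1 = 0.0093249 = 0.9325%.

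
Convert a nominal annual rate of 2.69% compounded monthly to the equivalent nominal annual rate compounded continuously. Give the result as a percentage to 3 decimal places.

2.687%

EAR = (1 + 0.0269/12)^12 − 1 = 0.027234.
Equivalent continuous rate: r = ln(1 + 0.027234) = 0.026870 = 2.687%.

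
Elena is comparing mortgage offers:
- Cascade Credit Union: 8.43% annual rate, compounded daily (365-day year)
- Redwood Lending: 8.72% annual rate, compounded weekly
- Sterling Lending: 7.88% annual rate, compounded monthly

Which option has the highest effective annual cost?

Redwood Lending

Cascade Credit Union: (1 + 0.0843/365)^365 − 1 = 8.794%
Redwood Lending: (1 + 0.0872/52)^52 − 1 = 9.104%
Sterling Lending: (1 + 0.0788/12)^12 − 1 = 8.171%
The highest effective annual rate is Redwood Lending at 9.104%.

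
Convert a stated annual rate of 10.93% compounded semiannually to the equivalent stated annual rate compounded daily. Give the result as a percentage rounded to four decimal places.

EAR = (1 + 0.1093/2)^2 − 1 = 0.112287.
Solve (1 + r/365)^365 = 1.112287: r/365 = 1.112287^(1/365) − 1 = 0.000292, so r = 0.106433 = 10.6433%.

10.6433%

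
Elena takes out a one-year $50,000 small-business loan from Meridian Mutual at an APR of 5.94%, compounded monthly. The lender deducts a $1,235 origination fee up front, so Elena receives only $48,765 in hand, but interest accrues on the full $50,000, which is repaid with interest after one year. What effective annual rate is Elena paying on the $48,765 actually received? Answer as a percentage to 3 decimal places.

Amount owed after one year: 50,000 × (1 + 0.0594/12)^12 = 50,000 × 1.061044 = $53,052.21.
Effective rate on net proceeds: 53,052.21 / 48,765 − 1 = 0.087916 = 8.792%.

8.792%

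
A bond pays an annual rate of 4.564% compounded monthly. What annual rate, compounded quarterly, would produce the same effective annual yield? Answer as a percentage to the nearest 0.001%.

EAR = (1 + 0.04564/12)^12 − 1 = 0.046607.
Solve (1 + r/4)^4 = 1.046607: r/4 = 1.046607^(1/4) − 1 = 0.011453, so r = 0.045814 = 4.581%.

4.581%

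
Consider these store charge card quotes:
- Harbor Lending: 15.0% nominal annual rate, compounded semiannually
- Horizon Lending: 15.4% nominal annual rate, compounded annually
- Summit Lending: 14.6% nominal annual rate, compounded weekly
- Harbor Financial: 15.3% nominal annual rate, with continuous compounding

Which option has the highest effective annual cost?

Harbor Financial

Harbor Lending: (1 + 0.150/2)^2 − 1 = 15.562%
Horizon Lending: compounded annually, EAR = 15.400%
Summit Lending: (1 + 0.146/52)^52 − 1 = 15.696%
Harbor Financial: e^0.153 − 1 = 16.532%
The highest effective annual rate is Harbor Financial at 16.532%.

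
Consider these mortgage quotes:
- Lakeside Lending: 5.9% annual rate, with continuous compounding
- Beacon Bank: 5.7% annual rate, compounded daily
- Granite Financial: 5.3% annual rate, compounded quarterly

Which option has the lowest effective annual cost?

Lakeside Lending: e^0.059 − 1 = 6.078%
Beacon Bank: (1 + 0.057/365)^365 − 1 = 5.865%
Granite Financial: (1 + 0.053/4)^4 − 1 = 5.406%
The lowest effective annual rate is Granite Financial at 5.406%.

Granite Financial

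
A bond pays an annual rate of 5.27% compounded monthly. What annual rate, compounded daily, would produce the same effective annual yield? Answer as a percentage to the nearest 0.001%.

EAR = (1 + 0.0527/12)^12 − 1 = 0.053992.
Solve (1 + r/365)^365 = 1.053992: r/365 = 1.053992^(1/365) − 1 = 0.000144, so r = 0.052588 = 5.259%.

5.259%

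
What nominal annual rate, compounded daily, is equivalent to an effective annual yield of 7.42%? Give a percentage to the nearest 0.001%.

7.158%

(1 + r/365)^365 − 1 = 0.0742, so 1 + r/365 = 1.0742^(1/365).
r/365 = 0.000196, so r = 0.071583 = 7.158%.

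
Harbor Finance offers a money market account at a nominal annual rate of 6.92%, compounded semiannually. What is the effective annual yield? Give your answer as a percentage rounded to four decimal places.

EAR = (1 + 0.0692/2)^2 − 1.
= (1 + 0.034600)^2 − 1 = 1.070397 − 1 = 7.0397%.

7.0397%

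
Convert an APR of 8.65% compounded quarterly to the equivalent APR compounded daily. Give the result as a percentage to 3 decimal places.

EAR = (1 + 0.0865/4)^4 − 1 = 0.089347.
Solve (1 + r/365)^365 = 1.089347: r/365 = 1.089347^(1/365) − 1 = 0.000234, so r = 0.085588 = 8.559%.

8.559%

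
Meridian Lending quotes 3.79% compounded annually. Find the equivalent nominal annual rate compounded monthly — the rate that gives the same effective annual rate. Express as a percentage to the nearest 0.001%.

3.726%

Compounded annually, EAR = nominal = 0.037900.
Solve (1 + r/12)^12 = 1.037900: r/12 = 1.037900^(1/12) − 1 = 0.003105, so r = 0.037257 = 3.726%.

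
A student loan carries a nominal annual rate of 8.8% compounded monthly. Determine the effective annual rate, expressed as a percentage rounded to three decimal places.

9.164%

EAR = (1 + 0.088/12)^12 − 1.
= (1 + 0.007333)^12 − 1 = 1.091638 − 1 = 9.164%.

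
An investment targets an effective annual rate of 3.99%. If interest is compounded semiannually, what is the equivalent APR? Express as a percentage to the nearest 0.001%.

(1 + r/2)^2 − 1 = 0.0399, so 1 + r/2 = 1.0399^(1/2).
r/2 = 0.019755, so r = 0.039510 = 3.951%.

3.951%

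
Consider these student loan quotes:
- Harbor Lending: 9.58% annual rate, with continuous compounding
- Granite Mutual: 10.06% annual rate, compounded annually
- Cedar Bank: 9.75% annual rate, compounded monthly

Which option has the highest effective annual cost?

Harbor Lending: e^0.0958 − 1 = 10.054%
Granite Mutual: compounded annually, EAR = 10.060%
Cedar Bank: (1 + 0.0975/12)^12 − 1 = 10.198%
The highest effective annual rate is Cedar Bank at 10.198%.

Cedar Bank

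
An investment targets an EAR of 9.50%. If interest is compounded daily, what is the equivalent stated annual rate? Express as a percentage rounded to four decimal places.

(1 + r/365)^365 − 1 = 0.0950, so 1 + r/365 = 1.0950^(1/365).
r/365 = 0.000249, so r = 0.090766 = 9.0766%.

9.0766%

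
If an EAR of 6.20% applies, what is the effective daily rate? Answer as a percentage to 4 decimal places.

0.0165%

The per-day rate i satisfies (1 + i)^365 = 1 + 0.0620.
i = 1.0620^(1/365) − 1 = 0.0001648 = 0.0165%.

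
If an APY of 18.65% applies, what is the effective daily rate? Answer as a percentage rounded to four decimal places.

The per-day rate i satisfies (1 + i)^365 = 1 + 0.1865.
i = 1.1865^(1/365) − 1 = 0.0004686 = 0.0469%.

0.0469%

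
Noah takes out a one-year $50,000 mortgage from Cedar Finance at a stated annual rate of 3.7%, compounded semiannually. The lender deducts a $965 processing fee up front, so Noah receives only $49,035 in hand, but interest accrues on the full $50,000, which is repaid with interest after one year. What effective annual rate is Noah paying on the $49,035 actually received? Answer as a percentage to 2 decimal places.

5.78%

Amount owed after one year: 50,000 × (1 + 0.037/2)^2 = 50,000 × 1.037342 = $51,867.11.
Effective rate on net proceeds: 51,867.11 / 49,035 − 1 = 0.057757 = 5.78%.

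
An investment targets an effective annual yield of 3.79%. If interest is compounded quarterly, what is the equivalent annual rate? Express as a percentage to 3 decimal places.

(1 + r/4)^4 − 1 = 0.0379, so 1 + r/4 = 1.0379^(1/4).
r/4 = 0.009343, so r = 0.037373 = 3.737%.

3.737%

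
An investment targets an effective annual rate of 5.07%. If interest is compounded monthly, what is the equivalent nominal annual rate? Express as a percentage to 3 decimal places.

4.956%

(1 + r/12)^12 − 1 = 0.0507, so 1 + r/12 = 1.0507^(1/12).
r/12 = 0.004130, so r = 0.049559 = 4.956%.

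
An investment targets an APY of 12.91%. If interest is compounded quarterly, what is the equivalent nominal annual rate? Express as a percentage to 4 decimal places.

(1 + r/4)^4 − 1 = 0.1291, so 1 + r/4 = 1.1291^(1/4).
r/4 = 0.030821, so r = 0.123283 = 12.3283%.

12.3283%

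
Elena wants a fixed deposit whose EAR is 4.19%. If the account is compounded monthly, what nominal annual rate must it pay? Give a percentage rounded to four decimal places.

(1 + r/12)^12 − 1 = 0.0419, so 1 + r/12 = 1.0419^(1/12).
r/12 = 0.003426, so r = 0.041116 = 4.1116%.

4.1116%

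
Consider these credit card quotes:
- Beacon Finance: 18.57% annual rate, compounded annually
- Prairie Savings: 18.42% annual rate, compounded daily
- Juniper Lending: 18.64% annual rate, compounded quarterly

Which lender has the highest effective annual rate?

Prairie Savings

Beacon Finance: compounded annually, EAR = 18.570%
Prairie Savings: (1 + 0.1842/365)^365 − 1 = 20.220%
Juniper Lending: (1 + 0.1864/4)^4 − 1 = 19.984%
The highest effective annual rate is Prairie Savings at 20.220%.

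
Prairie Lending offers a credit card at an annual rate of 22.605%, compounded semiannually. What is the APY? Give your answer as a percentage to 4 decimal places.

23.8825%

EAR = (1 + 0.22605/2)^2 − 1.
= (1 + 0.113025)^2 − 1 = 1.238825 − 1 = 23.8825%.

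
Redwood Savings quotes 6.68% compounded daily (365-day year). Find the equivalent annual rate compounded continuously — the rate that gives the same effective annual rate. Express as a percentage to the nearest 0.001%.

6.679%

EAR = (1 + 0.0668/365)^365 − 1 = 0.069075.
Equivalent continuous rate: r = ln(1 + 0.069075) = 0.066794 = 6.679%.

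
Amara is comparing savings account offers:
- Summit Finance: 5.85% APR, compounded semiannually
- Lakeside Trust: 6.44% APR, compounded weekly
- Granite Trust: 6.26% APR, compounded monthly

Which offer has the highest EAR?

Summit Finance: (1 + 0.0585/2)^2 − 1 = 5.936%
Lakeside Trust: (1 + 0.0644/52)^52 − 1 = 6.648%
Granite Trust: (1 + 0.0626/12)^12 − 1 = 6.443%
The highest effective annual rate is Lakeside Trust at 6.648%.

Lakeside Trust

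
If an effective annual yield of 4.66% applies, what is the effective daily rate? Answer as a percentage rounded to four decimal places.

0.0125%

The per-day rate i satisfies (1 + i)^365 = 1 + 0.0466.
i = 1.0466^(1/365) − 1 = 0.0001248 = 0.0125%.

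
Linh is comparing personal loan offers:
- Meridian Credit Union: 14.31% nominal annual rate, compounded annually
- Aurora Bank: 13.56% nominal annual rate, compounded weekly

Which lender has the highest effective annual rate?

Meridian Credit Union: compounded annually, EAR = 14.310%
Aurora Bank: (1 + 0.1356/52)^52 − 1 = 14.502%
The highest effective annual rate is Aurora Bank at 14.502%.

Aurora Bank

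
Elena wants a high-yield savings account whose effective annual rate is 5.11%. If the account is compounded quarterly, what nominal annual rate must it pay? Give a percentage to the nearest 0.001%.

(1 + r/4)^4 − 1 = 0.0511, so 1 + r/4 = 1.0511^(1/4).
r/4 = 0.012537, so r = 0.050149 = 5.015%.

5.015%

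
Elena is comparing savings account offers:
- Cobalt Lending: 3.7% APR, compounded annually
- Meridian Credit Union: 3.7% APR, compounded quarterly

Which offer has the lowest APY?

Cobalt Lending: compounded annually, EAR = 3.700%
Meridian Credit Union: (1 + 0.037/4)^4 − 1 = 3.752%
The lowest effective annual rate is Cobalt Lending at 3.700%.

Cobalt Lending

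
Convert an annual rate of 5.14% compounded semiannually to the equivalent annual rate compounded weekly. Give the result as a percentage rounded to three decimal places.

5.078%

EAR = (1 + 0.0514/2)^2 − 1 = 0.052060.
Solve (1 + r/52)^52 = 1.052060: r/52 = 1.052060^(1/52) − 1 = 0.000976, so r = 0.050775 = 5.078%.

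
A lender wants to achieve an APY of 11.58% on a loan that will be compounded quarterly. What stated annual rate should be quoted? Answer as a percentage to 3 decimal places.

(1 + r/4)^4 − 1 = 0.1158, so 1 + r/4 = 1.1158^(1/4).
r/4 = 0.027772, so r = 0.111086 = 11.109%.

11.109%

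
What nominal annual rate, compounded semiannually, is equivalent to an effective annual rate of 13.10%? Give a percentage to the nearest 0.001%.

(1 + r/2)^2 − 1 = 0.1310, so 1 + r/2 = 1.1310^(1/2).
r/2 = 0.063485, so r = 0.126970 = 12.697%.

12.697%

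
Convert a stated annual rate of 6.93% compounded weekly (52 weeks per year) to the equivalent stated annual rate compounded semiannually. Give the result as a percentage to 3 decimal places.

7.047%

EAR = (1 + 0.0693/52)^52 − 1 = 0.071708.
Solve (1 + r/2)^2 = 1.071708: r/2 = 1.071708^(1/2) − 1 = 0.035233, so r = 0.070467 = 7.047%.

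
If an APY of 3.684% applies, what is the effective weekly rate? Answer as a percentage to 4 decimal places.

The per-week rate i satisfies (1 + i)^52 = 1 + 0.03684.
i = 1.03684^(1/52) − 1 = 0.0006960 = 0.0696%.

0.0696%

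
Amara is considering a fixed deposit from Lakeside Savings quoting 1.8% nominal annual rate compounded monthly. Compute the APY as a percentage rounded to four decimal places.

1.8149%

EAR = (1 + 0.018/12)^12 − 1.
= (1 + 0.001500)^12 − 1 = 1.018149 − 1 = 1.8149%.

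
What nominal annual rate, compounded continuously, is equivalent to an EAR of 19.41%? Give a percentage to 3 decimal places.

Continuous: nominal r satisfies e^r − 1 = 0.1941.
r = ln(1 + 0.1941) = ln(1.1941) = 0.177393 = 17.739%.

17.739%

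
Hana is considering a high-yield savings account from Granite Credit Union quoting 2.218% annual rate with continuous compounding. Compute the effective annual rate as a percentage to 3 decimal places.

2.243%

With continuous compounding, EAR = e^0.02218 − 1.
e^0.02218 = 1.022428, so EAR = 0.022428 = 2.243%.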